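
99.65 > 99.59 True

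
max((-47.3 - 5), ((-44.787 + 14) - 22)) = -52.3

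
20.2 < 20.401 True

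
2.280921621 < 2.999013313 True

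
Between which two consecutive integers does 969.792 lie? 969 and 970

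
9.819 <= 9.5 False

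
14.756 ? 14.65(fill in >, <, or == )>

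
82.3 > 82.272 True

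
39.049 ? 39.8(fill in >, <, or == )<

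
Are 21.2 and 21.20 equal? Yes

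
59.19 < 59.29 True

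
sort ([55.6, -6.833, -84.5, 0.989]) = [-84.5, -6.833, 0.989, 55.6]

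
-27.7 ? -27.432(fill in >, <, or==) <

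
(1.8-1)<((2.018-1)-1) False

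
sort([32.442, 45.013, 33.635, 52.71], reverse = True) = [52.71, 45.013, 33.635, 32.442]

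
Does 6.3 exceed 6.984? No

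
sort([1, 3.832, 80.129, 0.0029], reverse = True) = [80.129, 3.832, 1, 0.0029]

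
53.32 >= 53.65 False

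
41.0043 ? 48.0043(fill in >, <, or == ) <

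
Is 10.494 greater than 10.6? No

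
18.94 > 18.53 True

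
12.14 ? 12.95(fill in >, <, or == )<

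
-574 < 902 True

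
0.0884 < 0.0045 False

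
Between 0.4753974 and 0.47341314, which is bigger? 0.4753974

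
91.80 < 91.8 False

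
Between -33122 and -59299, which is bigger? -33122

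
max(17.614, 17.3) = 17.614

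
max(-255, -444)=-255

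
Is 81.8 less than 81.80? No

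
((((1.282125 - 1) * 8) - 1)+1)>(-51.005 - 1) True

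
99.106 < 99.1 False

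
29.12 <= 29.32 True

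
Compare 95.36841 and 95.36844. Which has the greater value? 95.36844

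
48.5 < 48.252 False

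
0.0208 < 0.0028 False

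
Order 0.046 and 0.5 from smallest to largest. 0.046, 0.5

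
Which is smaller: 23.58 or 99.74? 23.58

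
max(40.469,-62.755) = 40.469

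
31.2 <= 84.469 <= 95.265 True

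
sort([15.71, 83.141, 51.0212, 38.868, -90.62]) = [-90.62, 15.71, 38.868, 51.0212, 83.141]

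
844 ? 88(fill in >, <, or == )>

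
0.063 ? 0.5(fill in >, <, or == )<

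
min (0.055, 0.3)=0.055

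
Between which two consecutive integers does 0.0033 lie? 0 and 1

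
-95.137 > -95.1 False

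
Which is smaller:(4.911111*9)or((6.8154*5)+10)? ((6.8154*5)+10)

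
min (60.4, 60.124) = 60.124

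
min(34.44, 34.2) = 34.2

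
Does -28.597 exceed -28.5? No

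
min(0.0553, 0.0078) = 0.0078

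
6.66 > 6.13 True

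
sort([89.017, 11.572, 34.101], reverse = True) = [89.017, 34.101, 11.572]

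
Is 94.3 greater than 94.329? No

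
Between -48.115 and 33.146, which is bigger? 33.146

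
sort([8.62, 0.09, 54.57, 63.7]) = [0.09, 8.62, 54.57, 63.7]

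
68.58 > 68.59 False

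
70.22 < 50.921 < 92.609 False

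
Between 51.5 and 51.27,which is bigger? 51.5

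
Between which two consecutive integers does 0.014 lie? 0 and 1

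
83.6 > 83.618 False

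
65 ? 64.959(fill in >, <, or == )>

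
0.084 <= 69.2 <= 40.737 False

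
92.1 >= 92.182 False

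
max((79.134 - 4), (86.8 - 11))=75.8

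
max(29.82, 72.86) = 72.86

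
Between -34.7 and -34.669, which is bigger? -34.669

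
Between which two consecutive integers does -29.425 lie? -30 and -29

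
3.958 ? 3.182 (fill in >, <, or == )>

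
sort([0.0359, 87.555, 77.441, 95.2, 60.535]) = [0.0359, 60.535, 77.441, 87.555, 95.2]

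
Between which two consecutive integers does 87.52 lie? 87 and 88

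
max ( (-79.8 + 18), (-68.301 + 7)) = -61.301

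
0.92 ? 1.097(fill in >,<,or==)<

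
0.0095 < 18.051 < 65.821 True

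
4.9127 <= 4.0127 False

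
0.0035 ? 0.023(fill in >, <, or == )<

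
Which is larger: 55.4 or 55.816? 55.816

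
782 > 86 True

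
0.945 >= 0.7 True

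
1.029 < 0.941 False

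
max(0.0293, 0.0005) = 0.0293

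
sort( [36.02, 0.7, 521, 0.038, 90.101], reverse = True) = [521, 90.101, 36.02, 0.7, 0.038]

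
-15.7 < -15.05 True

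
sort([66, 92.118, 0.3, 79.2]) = [0.3, 66, 79.2, 92.118]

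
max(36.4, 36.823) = 36.823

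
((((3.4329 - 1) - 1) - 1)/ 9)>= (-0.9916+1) True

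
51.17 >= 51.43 False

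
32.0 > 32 False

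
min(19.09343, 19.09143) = 19.09143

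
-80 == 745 False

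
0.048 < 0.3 True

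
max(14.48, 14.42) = 14.48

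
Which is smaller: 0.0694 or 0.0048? 0.0048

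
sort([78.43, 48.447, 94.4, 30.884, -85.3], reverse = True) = [94.4, 78.43, 48.447, 30.884, -85.3]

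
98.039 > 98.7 False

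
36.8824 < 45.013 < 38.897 False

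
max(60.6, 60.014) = 60.6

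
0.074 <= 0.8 True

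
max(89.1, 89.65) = 89.65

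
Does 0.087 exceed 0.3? No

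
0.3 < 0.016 False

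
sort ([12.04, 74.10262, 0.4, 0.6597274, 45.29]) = [0.4, 0.6597274, 12.04, 45.29, 74.10262]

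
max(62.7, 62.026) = 62.7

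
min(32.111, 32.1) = 32.1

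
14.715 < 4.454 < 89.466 False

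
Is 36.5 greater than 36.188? Yes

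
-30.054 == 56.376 False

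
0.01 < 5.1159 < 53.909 True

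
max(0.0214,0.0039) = 0.0214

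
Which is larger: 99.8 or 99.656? 99.8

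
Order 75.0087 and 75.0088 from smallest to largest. 75.0087, 75.0088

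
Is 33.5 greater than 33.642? No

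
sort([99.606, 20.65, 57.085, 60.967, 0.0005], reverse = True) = [99.606, 60.967, 57.085, 20.65, 0.0005]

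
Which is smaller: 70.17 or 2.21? 2.21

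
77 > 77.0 False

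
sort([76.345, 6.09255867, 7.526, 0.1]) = [0.1, 6.09255867, 7.526, 76.345]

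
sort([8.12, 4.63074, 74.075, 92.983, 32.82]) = [4.63074, 8.12, 32.82, 74.075, 92.983]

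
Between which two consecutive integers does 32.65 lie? 32 and 33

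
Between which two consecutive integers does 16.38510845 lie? 16 and 17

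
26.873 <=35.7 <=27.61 False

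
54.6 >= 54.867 False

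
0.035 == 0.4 False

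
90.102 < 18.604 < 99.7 False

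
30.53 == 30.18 False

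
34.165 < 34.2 True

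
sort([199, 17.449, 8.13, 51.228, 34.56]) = [8.13, 17.449, 34.56, 51.228, 199]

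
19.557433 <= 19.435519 False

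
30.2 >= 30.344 False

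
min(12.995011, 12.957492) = 12.957492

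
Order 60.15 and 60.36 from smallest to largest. 60.15, 60.36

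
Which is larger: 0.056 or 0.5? 0.5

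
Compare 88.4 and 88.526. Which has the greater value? 88.526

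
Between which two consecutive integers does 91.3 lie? 91 and 92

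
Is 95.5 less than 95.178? No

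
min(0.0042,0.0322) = 0.0042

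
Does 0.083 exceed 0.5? No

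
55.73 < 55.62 False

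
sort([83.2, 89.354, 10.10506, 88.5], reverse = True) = [89.354, 88.5, 83.2, 10.10506]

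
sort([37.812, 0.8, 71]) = [0.8, 37.812, 71]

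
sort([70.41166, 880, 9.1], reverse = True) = [880, 70.41166, 9.1]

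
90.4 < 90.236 False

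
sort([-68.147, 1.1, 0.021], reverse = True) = [1.1, 0.021, -68.147]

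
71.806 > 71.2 True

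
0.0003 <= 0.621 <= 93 True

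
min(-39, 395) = -39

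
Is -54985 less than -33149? Yes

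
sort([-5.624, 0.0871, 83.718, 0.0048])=[-5.624, 0.0048, 0.0871, 83.718]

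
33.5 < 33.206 False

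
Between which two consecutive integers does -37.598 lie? -38 and -37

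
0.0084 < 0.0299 True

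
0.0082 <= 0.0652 True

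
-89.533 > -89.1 False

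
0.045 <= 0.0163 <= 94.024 False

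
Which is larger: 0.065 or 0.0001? 0.065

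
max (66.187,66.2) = 66.2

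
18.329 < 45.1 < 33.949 False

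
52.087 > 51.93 True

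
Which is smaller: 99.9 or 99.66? 99.66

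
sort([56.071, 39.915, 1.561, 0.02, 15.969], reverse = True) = [56.071, 39.915, 15.969, 1.561, 0.02]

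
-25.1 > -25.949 True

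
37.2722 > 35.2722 True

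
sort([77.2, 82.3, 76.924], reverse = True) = [82.3, 77.2, 76.924]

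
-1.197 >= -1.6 True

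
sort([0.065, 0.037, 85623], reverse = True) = [85623, 0.065, 0.037]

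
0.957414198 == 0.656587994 False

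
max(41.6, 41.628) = 41.628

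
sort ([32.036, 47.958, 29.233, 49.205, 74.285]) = [29.233, 32.036, 47.958, 49.205, 74.285]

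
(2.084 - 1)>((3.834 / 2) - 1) True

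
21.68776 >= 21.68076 True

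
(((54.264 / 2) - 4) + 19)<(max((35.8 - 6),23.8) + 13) True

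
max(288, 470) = 470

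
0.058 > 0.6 False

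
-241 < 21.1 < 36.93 True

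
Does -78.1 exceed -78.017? No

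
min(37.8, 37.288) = 37.288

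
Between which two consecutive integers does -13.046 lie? -14 and -13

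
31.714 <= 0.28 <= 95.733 False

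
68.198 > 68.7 False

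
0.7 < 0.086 False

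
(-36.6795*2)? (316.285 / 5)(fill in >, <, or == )<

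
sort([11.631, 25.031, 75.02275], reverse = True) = [75.02275, 25.031, 11.631]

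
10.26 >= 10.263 False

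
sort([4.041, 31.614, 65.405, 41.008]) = [4.041, 31.614, 41.008, 65.405]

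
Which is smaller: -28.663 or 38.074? -28.663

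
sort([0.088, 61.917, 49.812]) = [0.088, 49.812, 61.917]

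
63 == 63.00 True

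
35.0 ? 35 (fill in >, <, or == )==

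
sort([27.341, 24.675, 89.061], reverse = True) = [89.061, 27.341, 24.675]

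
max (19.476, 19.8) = 19.8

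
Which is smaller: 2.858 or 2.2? 2.2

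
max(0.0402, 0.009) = 0.0402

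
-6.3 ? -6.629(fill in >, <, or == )>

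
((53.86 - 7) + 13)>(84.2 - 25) True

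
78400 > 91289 False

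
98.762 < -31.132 False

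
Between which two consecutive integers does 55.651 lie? 55 and 56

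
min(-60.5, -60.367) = -60.5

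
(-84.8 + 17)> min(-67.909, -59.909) True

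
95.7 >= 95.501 True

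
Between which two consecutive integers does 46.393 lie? 46 and 47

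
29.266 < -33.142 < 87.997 False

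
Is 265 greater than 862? No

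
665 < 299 False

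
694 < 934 True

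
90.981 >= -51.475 True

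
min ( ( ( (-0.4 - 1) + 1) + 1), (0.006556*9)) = 0.059004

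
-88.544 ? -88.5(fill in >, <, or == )<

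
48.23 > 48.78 False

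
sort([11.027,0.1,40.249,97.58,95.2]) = [0.1,11.027,40.249,95.2,97.58]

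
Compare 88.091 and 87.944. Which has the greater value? 88.091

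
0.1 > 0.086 True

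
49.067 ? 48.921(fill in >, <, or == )>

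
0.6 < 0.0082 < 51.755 False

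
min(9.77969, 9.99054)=9.77969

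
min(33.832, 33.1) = 33.1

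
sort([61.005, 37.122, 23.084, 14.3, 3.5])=[3.5, 14.3, 23.084, 37.122, 61.005]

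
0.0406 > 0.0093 True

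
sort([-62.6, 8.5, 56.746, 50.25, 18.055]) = [-62.6, 8.5, 18.055, 50.25, 56.746]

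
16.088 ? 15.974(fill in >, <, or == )>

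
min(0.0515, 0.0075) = 0.0075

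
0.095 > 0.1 False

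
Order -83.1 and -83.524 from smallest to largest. -83.524, -83.1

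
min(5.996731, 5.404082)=5.404082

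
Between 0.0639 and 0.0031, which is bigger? 0.0639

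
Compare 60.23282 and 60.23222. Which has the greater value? 60.23282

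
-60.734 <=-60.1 True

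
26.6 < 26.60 False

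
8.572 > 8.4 True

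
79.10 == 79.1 True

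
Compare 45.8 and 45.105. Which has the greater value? 45.8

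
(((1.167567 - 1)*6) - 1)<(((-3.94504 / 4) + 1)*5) True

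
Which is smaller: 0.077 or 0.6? 0.077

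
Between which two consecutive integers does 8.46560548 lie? 8 and 9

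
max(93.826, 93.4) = 93.826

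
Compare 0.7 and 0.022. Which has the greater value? 0.7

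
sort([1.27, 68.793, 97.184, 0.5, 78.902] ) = [0.5, 1.27, 68.793, 78.902, 97.184]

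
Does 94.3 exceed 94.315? No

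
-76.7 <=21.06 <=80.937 True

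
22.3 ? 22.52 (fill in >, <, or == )<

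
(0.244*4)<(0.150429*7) True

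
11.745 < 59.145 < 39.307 False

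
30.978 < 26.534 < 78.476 False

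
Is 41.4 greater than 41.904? No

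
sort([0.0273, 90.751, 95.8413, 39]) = [0.0273, 39, 90.751, 95.8413]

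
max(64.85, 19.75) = 64.85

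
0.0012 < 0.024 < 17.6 True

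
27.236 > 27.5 False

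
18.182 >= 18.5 False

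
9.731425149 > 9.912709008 False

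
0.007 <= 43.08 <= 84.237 True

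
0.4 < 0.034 False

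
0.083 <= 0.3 True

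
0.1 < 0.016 False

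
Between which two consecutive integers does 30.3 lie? 30 and 31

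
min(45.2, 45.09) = 45.09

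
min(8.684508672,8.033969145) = 8.033969145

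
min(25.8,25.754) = 25.754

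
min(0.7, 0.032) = 0.032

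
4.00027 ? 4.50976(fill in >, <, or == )<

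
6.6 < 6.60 False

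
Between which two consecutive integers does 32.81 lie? 32 and 33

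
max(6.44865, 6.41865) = 6.44865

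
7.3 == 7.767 False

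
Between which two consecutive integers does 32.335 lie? 32 and 33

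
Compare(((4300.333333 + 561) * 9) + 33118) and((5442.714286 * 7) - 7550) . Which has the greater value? (((4300.333333 + 561) * 9) + 33118)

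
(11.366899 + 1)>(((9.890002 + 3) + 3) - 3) False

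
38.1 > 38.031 True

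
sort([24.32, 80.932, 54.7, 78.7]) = [24.32, 54.7, 78.7, 80.932]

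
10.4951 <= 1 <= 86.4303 False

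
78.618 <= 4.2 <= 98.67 False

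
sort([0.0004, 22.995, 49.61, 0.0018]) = [0.0004, 0.0018, 22.995, 49.61]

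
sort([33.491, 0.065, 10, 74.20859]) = [0.065, 10, 33.491, 74.20859]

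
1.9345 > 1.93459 False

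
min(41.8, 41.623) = 41.623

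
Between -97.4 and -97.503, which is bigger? -97.4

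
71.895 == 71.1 False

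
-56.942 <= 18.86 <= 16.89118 False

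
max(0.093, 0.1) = 0.1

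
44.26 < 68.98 True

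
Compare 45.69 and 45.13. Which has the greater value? 45.69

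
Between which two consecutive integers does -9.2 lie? -10 and -9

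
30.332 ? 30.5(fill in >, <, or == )<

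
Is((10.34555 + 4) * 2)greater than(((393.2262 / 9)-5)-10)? No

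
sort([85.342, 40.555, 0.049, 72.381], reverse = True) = [85.342, 72.381, 40.555, 0.049]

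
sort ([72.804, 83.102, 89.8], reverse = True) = [89.8, 83.102, 72.804]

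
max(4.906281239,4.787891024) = 4.906281239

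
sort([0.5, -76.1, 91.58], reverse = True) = [91.58, 0.5, -76.1]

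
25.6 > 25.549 True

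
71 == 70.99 False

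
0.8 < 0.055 False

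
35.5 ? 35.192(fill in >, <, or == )>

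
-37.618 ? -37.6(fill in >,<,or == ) <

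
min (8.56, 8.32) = 8.32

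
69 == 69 True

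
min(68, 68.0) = 68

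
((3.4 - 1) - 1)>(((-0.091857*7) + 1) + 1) True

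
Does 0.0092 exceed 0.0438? No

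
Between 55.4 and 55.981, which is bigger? 55.981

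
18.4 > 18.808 False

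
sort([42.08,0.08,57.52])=[0.08,42.08,57.52]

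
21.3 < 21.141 False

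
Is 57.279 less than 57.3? Yes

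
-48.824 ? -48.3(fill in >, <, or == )<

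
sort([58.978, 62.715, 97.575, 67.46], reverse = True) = [97.575, 67.46, 62.715, 58.978]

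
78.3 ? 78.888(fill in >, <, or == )<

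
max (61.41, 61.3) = 61.41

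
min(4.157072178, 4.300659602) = 4.157072178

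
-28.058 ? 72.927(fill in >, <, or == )<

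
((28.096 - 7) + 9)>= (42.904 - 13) True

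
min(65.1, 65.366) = 65.1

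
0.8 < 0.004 False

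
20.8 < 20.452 False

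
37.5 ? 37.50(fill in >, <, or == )==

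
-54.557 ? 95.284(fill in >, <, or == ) <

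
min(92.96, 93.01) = 92.96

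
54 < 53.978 False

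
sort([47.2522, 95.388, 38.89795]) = [38.89795, 47.2522, 95.388]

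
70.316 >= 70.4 False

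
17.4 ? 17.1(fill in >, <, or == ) >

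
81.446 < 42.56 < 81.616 False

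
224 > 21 True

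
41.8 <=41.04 False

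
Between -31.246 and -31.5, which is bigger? -31.246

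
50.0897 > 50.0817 True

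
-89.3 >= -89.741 True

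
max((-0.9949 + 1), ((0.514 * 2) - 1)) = 0.028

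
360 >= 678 False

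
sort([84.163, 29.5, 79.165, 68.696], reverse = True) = [84.163, 79.165, 68.696, 29.5]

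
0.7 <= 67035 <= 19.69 False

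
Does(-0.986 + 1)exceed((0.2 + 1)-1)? No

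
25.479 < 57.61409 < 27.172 False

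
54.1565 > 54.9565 False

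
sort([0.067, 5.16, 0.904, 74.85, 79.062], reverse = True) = [79.062, 74.85, 5.16, 0.904, 0.067]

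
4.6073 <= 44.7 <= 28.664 False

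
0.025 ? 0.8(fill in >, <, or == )<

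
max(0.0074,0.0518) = 0.0518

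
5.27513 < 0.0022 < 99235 False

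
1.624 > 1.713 False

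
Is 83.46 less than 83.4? No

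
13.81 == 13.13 False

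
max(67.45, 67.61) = 67.61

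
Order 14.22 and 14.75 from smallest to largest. 14.22, 14.75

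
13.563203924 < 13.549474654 False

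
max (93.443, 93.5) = 93.5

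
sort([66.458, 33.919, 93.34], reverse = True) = [93.34, 66.458, 33.919]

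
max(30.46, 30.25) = 30.46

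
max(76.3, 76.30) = 76.30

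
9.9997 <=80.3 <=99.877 True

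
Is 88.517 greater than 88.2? Yes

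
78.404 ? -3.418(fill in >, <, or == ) >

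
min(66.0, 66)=66.0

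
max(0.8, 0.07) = 0.8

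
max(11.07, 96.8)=96.8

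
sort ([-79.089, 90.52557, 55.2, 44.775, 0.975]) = [-79.089, 0.975, 44.775, 55.2, 90.52557]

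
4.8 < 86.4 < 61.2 False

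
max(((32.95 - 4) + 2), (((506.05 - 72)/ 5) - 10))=76.81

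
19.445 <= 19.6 True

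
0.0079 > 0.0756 False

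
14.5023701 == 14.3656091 False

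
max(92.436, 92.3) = 92.436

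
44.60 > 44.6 False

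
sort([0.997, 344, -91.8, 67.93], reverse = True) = [344, 67.93, 0.997, -91.8]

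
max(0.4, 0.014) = 0.4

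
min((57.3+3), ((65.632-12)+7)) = 60.3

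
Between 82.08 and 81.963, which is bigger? 82.08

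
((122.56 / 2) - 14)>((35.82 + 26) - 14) False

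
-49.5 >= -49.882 True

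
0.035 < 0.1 True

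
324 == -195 False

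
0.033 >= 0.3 False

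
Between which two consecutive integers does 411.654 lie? 411 and 412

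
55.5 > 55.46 True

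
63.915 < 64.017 True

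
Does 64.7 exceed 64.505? Yes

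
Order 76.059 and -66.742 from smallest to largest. -66.742, 76.059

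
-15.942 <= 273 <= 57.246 False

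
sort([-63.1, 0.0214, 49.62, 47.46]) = [-63.1, 0.0214, 47.46, 49.62]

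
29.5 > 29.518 False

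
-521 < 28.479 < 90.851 True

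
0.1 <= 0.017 False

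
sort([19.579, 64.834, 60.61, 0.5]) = [0.5, 19.579, 60.61, 64.834]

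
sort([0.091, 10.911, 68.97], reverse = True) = [68.97, 10.911, 0.091]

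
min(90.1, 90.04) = 90.04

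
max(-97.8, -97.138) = -97.138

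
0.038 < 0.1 True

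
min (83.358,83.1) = 83.1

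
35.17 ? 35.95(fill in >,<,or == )<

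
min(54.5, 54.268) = 54.268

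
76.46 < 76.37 False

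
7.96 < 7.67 False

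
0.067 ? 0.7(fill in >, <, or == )<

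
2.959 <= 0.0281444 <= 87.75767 False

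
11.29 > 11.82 False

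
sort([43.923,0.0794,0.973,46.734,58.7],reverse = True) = [58.7,46.734,43.923,0.973,0.0794]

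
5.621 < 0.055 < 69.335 False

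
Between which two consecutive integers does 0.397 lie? 0 and 1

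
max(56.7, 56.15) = 56.7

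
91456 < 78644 False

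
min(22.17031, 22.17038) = 22.17031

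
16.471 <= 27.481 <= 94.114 True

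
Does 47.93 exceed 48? No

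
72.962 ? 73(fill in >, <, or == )<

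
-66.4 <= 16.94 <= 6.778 False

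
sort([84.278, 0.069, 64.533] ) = [0.069, 64.533, 84.278]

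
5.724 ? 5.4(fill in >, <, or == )>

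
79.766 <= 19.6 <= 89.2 False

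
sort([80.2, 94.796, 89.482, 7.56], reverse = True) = [94.796, 89.482, 80.2, 7.56]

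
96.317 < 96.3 False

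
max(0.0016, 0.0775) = 0.0775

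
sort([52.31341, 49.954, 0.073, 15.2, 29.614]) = [0.073, 15.2, 29.614, 49.954, 52.31341]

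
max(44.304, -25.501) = 44.304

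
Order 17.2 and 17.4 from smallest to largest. 17.2, 17.4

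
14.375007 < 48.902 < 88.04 True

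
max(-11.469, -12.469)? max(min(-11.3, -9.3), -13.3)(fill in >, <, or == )<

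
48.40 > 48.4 False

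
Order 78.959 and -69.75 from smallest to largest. -69.75, 78.959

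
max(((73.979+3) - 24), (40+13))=53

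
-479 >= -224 False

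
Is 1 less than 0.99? No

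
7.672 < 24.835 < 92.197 True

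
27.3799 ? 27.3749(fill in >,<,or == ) >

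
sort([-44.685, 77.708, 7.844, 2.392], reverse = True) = [77.708, 7.844, 2.392, -44.685]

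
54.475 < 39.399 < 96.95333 False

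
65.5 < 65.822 True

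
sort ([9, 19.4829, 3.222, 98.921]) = [3.222, 9, 19.4829, 98.921]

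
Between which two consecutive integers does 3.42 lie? 3 and 4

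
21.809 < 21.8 False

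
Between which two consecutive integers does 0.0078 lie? 0 and 1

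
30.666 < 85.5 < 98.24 True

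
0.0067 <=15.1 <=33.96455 True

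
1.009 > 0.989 True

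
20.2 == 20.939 False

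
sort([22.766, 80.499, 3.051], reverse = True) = [80.499, 22.766, 3.051]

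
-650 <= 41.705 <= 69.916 True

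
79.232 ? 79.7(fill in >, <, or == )<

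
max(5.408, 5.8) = 5.8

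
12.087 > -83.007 True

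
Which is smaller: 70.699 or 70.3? 70.3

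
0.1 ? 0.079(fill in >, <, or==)>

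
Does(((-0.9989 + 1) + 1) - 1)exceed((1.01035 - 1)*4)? No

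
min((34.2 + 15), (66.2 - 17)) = 49.2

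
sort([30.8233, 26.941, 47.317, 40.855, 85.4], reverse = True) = [85.4, 47.317, 40.855, 30.8233, 26.941]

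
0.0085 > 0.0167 False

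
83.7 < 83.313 False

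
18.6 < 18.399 False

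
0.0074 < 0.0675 True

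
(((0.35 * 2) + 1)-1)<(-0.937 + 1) False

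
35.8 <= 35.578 False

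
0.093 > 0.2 False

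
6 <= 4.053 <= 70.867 False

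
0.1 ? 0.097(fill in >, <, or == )>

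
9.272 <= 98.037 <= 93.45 False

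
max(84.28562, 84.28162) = 84.28562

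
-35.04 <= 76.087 True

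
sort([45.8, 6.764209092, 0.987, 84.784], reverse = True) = [84.784, 45.8, 6.764209092, 0.987]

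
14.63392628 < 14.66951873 True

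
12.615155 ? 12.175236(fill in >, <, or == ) >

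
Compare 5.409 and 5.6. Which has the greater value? 5.6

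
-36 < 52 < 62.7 True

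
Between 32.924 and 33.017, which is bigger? 33.017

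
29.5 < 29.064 False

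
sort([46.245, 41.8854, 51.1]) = [41.8854, 46.245, 51.1]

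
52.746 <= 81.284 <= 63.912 False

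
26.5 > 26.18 True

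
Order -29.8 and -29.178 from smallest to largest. -29.8, -29.178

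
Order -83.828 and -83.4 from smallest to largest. -83.828, -83.4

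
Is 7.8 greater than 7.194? Yes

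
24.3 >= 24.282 True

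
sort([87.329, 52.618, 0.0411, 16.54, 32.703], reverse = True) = [87.329, 52.618, 32.703, 16.54, 0.0411]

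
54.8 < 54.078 False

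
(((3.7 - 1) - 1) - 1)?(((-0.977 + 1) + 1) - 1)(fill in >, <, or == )>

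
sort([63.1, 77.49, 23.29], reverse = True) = [77.49, 63.1, 23.29]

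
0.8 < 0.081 False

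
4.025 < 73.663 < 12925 True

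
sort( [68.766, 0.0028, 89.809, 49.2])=[0.0028, 49.2, 68.766, 89.809]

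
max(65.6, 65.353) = 65.6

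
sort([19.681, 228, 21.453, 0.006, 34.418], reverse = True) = [228, 34.418, 21.453, 19.681, 0.006]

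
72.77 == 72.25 False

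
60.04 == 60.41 False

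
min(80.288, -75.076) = -75.076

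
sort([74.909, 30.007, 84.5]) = [30.007, 74.909, 84.5]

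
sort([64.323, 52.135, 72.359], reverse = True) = [72.359, 64.323, 52.135]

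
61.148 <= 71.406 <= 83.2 True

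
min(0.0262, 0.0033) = 0.0033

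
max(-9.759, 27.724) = 27.724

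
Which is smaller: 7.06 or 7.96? 7.06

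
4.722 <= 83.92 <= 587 True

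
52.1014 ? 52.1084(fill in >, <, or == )<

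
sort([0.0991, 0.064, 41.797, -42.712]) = [-42.712, 0.064, 0.0991, 41.797]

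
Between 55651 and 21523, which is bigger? 55651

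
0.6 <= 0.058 False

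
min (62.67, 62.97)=62.67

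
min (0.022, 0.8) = 0.022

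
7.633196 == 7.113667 False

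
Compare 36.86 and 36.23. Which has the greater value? 36.86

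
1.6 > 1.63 False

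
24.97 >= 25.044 False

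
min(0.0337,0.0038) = 0.0038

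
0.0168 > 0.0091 True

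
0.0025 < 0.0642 True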